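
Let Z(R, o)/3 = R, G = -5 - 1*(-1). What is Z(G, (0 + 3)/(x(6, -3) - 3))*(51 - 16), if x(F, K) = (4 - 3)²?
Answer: -420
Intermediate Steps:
x(F, K) = 1 (x(F, K) = 1² = 1)
G = -4 (G = -5 + 1 = -4)
Z(R, o) = 3*R
Z(G, (0 + 3)/(x(6, -3) - 3))*(51 - 16) = (3*(-4))*(51 - 16) = -12*35 = -420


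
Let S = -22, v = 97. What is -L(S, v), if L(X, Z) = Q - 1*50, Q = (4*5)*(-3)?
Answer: 110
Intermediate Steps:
Q = -60 (Q = 20*(-3) = -60)
L(X, Z) = -110 (L(X, Z) = -60 - 1*50 = -60 - 50 = -110)
-L(S, v) = -1*(-110) = 110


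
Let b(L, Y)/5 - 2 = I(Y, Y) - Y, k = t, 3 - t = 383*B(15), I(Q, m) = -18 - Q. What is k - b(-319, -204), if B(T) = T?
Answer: -7702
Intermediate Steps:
t = -5742 (t = 3 - 383*15 = 3 - 1*5745 = 3 - 5745 = -5742)
k = -5742
b(L, Y) = -80 - 10*Y (b(L, Y) = 10 + 5*((-18 - Y) - Y) = 10 + 5*(-18 - 2*Y) = 10 + (-90 - 10*Y) = -80 - 10*Y)
k - b(-319, -204) = -5742 - (-80 - 10*(-204)) = -5742 - (-80 + 2040) = -5742 - 1*1960 = -5742 - 1960 = -7702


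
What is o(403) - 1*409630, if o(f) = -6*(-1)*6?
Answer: -409594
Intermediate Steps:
o(f) = 36 (o(f) = 6*6 = 36)
o(403) - 1*409630 = 36 - 1*409630 = 36 - 409630 = -409594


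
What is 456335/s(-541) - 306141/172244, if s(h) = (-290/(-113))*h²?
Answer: -1710257053747/1461963838756 ≈ -1.1698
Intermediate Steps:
s(h) = 290*h²/113 (s(h) = (-290*(-1/113))*h² = 290*h²/113)
456335/s(-541) - 306141/172244 = 456335/(((290/113)*(-541)²)) - 306141/172244 = 456335/(((290/113)*292681)) - 306141*1/172244 = 456335/(84877490/113) - 306141/172244 = 456335*(113/84877490) - 306141/172244 = 10313171/16975498 - 306141/172244 = -1710257053747/1461963838756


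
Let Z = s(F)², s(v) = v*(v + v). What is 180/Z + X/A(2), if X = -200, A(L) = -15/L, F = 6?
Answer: 3845/144 ≈ 26.701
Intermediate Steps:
s(v) = 2*v² (s(v) = v*(2*v) = 2*v²)
Z = 5184 (Z = (2*6²)² = (2*36)² = 72² = 5184)
180/Z + X/A(2) = 180/5184 - 200/((-15/2)) = 180*(1/5184) - 200/((-15*½)) = 5/144 - 200/(-15/2) = 5/144 - 200*(-2/15) = 5/144 + 80/3 = 3845/144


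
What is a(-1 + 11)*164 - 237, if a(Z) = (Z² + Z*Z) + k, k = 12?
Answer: 34531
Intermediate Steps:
a(Z) = 12 + 2*Z² (a(Z) = (Z² + Z*Z) + 12 = (Z² + Z²) + 12 = 2*Z² + 12 = 12 + 2*Z²)
a(-1 + 11)*164 - 237 = (12 + 2*(-1 + 11)²)*164 - 237 = (12 + 2*10²)*164 - 237 = (12 + 2*100)*164 - 237 = (12 + 200)*164 - 237 = 212*164 - 237 = 34768 - 237 = 34531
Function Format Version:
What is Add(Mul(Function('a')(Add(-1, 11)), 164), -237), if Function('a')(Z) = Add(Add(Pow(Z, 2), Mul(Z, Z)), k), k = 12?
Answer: 34531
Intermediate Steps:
Function('a')(Z) = Add(12, Mul(2, Pow(Z, 2))) (Function('a')(Z) = Add(Add(Pow(Z, 2), Mul(Z, Z)), 12) = Add(Add(Pow(Z, 2), Pow(Z, 2)), 12) = Add(Mul(2, Pow(Z, 2)), 12) = Add(12, Mul(2, Pow(Z, 2))))
Add(Mul(Function('a')(Add(-1, 11)), 164), -237) = Add(Mul(Add(12, Mul(2, Pow(Add(-1, 11), 2))), 164), -237) = Add(Mul(Add(12, Mul(2, Pow(10, 2))), 164), -237) = Add(Mul(Add(12, Mul(2, 100)), 164), -237) = Add(Mul(Add(12, 200), 164), -237) = Add(Mul(212, 164), -237) = Add(34768, -237) = 34531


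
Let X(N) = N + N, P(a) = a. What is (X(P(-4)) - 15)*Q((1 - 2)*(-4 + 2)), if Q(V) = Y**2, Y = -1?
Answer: -23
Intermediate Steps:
Q(V) = 1 (Q(V) = (-1)**2 = 1)
X(N) = 2*N
(X(P(-4)) - 15)*Q((1 - 2)*(-4 + 2)) = (2*(-4) - 15)*1 = (-8 - 15)*1 = -23*1 = -23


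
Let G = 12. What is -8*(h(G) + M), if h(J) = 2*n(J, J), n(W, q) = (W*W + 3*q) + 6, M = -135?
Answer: -1896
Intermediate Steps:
n(W, q) = 6 + W**2 + 3*q (n(W, q) = (W**2 + 3*q) + 6 = 6 + W**2 + 3*q)
h(J) = 12 + 2*J**2 + 6*J (h(J) = 2*(6 + J**2 + 3*J) = 12 + 2*J**2 + 6*J)
-8*(h(G) + M) = -8*((12 + 2*12**2 + 6*12) - 135) = -8*((12 + 2*144 + 72) - 135) = -8*((12 + 288 + 72) - 135) = -8*(372 - 135) = -8*237 = -1896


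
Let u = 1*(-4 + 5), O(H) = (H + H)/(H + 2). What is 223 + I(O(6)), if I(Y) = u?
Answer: 224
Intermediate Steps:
O(H) = 2*H/(2 + H) (O(H) = (2*H)/(2 + H) = 2*H/(2 + H))
u = 1 (u = 1*1 = 1)
I(Y) = 1
223 + I(O(6)) = 223 + 1 = 224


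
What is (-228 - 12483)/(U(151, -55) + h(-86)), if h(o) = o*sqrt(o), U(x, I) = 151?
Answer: -639787/219619 - 364382*I*sqrt(86)/219619 ≈ -2.9132 - 15.386*I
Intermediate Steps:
h(o) = o**(3/2)
(-228 - 12483)/(U(151, -55) + h(-86)) = (-228 - 12483)/(151 + (-86)**(3/2)) = -12711/(151 - 86*I*sqrt(86))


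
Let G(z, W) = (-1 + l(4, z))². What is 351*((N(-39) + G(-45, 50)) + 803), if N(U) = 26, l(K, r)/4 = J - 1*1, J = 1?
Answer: 291330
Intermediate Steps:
l(K, r) = 0 (l(K, r) = 4*(1 - 1*1) = 4*(1 - 1) = 4*0 = 0)
G(z, W) = 1 (G(z, W) = (-1 + 0)² = (-1)² = 1)
351*((N(-39) + G(-45, 50)) + 803) = 351*((26 + 1) + 803) = 351*(27 + 803) = 351*830 = 291330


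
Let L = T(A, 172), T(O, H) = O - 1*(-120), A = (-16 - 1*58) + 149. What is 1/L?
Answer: 1/195 ≈ 0.0051282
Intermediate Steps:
A = 75 (A = (-16 - 58) + 149 = -74 + 149 = 75)
T(O, H) = 120 + O (T(O, H) = O + 120 = 120 + O)
L = 195 (L = 120 + 75 = 195)
1/L = 1/195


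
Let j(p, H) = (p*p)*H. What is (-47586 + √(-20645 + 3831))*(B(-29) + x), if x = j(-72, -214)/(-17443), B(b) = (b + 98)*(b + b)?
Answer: 3269039710860/17443 - 68697510*I*√16814/17443 ≈ 1.8741e+8 - 5.1069e+5*I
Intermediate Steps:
j(p, H) = H*p² (j(p, H) = p²*H = H*p²)
B(b) = 2*b*(98 + b) (B(b) = (98 + b)*(2*b) = 2*b*(98 + b))
x = 1109376/17443 (x = -214*(-72)²/(-17443) = -214*5184*(-1/17443) = -1109376*(-1/17443) = 1109376/17443 ≈ 63.600)
(-47586 + √(-20645 + 3831))*(B(-29) + x) = (-47586 + √(-20645 + 3831))*(2*(-29)*(98 - 29) + 1109376/17443) = (-47586 + √(-16814))*(2*(-29)*69 + 1109376/17443) = (-47586 + I*√16814)*(-4002 + 1109376/17443) = (-47586 + I*√16814)*(-68697510/17443) = 3269039710860/17443 - 68697510*I*√16814/17443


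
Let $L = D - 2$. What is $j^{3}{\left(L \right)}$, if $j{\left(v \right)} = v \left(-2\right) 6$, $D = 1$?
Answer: $1728$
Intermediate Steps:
$L = -1$ ($L = 1 - 2 = -1$)
$j{\left(v \right)} = - 12 v$ ($j{\left(v \right)} = - 2 v 6 = - 12 v$)
$j^{3}{\left(L \right)} = \left(\left(-12\right) \left(-1\right)\right)^{3} = 12^{3} = 1728$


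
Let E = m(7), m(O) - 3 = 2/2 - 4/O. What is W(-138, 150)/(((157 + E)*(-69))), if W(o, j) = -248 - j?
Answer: 2786/77487 ≈ 0.035954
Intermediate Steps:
m(O) = 4 - 4/O (m(O) = 3 + (2/2 - 4/O) = 3 + (2*(½) - 4/O) = 3 + (1 - 4/O) = 4 - 4/O)
E = 24/7 (E = 4 - 4/7 = 24/7 ≈ 3.4286)
W(-138, 150)/(((157 + E)*(-69))) = (-248 - 1*150)/(((157 + 24/7)*(-69))) = (-248 - 150)/(((1123/7)*(-69))) = -398/(-77487/7) = -398*(-7/77487) = 2786/77487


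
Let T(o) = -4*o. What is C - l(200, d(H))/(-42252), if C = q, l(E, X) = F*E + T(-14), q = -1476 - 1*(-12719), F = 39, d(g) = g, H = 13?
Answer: 118761773/10563 ≈ 11243.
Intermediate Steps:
q = 11243 (q = -1476 + 12719 = 11243)
l(E, X) = 56 + 39*E (l(E, X) = 39*E - 4*(-14) = 39*E + 56 = 56 + 39*E)
C = 11243
C - l(200, d(H))/(-42252) = 11243 - (56 + 39*200)/(-42252) = 11243 - (56 + 7800)*(-1)/42252 = 11243 - 7856*(-1)/42252 = 11243 - 1*(-1964/10563) = 11243 + 1964/10563 = 118761773/10563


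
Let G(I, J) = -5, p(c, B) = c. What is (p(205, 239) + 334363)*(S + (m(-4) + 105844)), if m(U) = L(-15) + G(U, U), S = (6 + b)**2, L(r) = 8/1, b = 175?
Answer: 46373801344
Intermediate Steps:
L(r) = 8 (L(r) = 8*1 = 8)
S = 32761 (S = (6 + 175)**2 = 181**2 = 32761)
m(U) = 3 (m(U) = 8 - 5 = 3)
(p(205, 239) + 334363)*(S + (m(-4) + 105844)) = (205 + 334363)*(32761 + (3 + 105844)) = 334568*(32761 + 105847) = 334568*138608 = 46373801344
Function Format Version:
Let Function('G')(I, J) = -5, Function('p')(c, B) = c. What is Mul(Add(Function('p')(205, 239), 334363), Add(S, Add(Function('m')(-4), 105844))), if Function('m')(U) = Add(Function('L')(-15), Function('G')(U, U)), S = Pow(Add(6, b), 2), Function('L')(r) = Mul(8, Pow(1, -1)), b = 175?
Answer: 46373801344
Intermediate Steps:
Function('L')(r) = 8 (Function('L')(r) = Mul(8, 1) = 8)
S = 32761 (S = Pow(Add(6, 175), 2) = Pow(181, 2) = 32761)
Function('m')(U) = 3 (Function('m')(U) = Add(8, -5) = 3)
Mul(Add(Function('p')(205, 239), 334363), Add(S, Add(Function('m')(-4), 105844))) = Mul(Add(205, 334363), Add(32761, Add(3, 105844))) = Mul(334568, Add(32761, 105847)) = Mul(334568, 138608) = 46373801344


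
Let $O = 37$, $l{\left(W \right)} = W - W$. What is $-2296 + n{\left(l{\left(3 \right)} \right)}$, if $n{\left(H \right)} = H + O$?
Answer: $-2259$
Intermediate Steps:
$l{\left(W \right)} = 0$
$n{\left(H \right)} = 37 + H$ ($n{\left(H \right)} = H + 37 = 37 + H$)
$-2296 + n{\left(l{\left(3 \right)} \right)} = -2296 + \left(37 + 0\right) = -2296 + 37 = -2259$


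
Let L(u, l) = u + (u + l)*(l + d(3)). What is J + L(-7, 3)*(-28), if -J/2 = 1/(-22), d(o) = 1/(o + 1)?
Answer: 6161/11 ≈ 560.09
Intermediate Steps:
d(o) = 1/(1 + o)
J = 1/11 (J = -2/(-22) = -2*(-1/22) = 1/11 ≈ 0.090909)
L(u, l) = u + (¼ + l)*(l + u) (L(u, l) = u + (u + l)*(l + 1/(1 + 3)) = u + (l + u)*(l + 1/4) = u + (l + u)*(l + ¼) = u + (l + u)*(¼ + l) = u + (¼ + l)*(l + u))
J + L(-7, 3)*(-28) = 1/11 + (3² + (¼)*3 + (5/4)*(-7) + 3*(-7))*(-28) = 1/11 + (9 + ¾ - 35/4 - 21)*(-28) = 1/11 - 20*(-28) = 1/11 + 560 = 6161/11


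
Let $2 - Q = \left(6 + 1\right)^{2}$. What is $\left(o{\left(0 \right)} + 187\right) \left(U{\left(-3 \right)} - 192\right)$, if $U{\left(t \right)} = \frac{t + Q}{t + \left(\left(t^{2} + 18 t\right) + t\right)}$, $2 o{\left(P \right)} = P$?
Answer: $- \frac{107162}{3} \approx -35721.0$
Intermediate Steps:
$o{\left(P \right)} = \frac{P}{2}$
$Q = -47$ ($Q = 2 - \left(6 + 1\right)^{2} = 2 - 7^{2} = 2 - 49 = -47$)
$U{\left(t \right)} = \frac{-47 + t}{t^{2} + 20 t}$ ($U{\left(t \right)} = \frac{t - 47}{t + \left(\left(t^{2} + 18 t\right) + t\right)} = \frac{-47 + t}{t + \left(t^{2} + 19 t\right)} = \frac{-47 + t}{t^{2} + 20 t}$)
$\left(o{\left(0 \right)} + 187\right) \left(U{\left(-3 \right)} - 192\right) = \left(\frac{1}{2} \cdot 0 + 187\right) \left(\frac{-47 - 3}{\left(-3\right) \left(20 - 3\right)} - 192\right) = \left(0 + 187\right) \left(\left(- \frac{1}{3}\right) \frac{1}{17} \left(-50\right) - 192\right) = 187 \left(\left(- \frac{1}{3}\right) \frac{1}{17} \left(-50\right) - 192\right) = 187 \left(\frac{50}{51} - 192\right) = 187 \left(- \frac{9742}{51}\right) = - \frac{107162}{3}$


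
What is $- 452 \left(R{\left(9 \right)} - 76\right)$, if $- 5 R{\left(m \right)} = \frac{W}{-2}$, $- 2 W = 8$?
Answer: $\frac{172664}{5} \approx 34533.0$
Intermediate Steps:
$W = -4$ ($W = \left(- \frac{1}{2}\right) 8 = -4$)
$R{\left(m \right)} = - \frac{2}{5}$ ($R{\left(m \right)} = - \frac{\left(-4\right) \frac{1}{-2}}{5} = - \frac{\left(-4\right) \left(- \frac{1}{2}\right)}{5} = \left(- \frac{1}{5}\right) 2 = - \frac{2}{5}$)
$- 452 \left(R{\left(9 \right)} - 76\right) = - 452 \left(- \frac{2}{5} - 76\right) = \left(-452\right) \left(- \frac{382}{5}\right) = \frac{172664}{5}$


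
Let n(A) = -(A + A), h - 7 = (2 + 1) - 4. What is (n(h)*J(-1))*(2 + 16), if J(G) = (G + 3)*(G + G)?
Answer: 864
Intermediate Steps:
J(G) = 2*G*(3 + G) (J(G) = (3 + G)*(2*G) = 2*G*(3 + G))
h = 6 (h = 7 + ((2 + 1) - 4) = 7 + (3 - 4) = 7 - 1 = 6)
n(A) = -2*A
(n(h)*J(-1))*(2 + 16) = ((-2*6)*(2*(-1)*(3 - 1)))*(2 + 16) = -24*(-1)*2*18 = -12*(-4)*18 = 48*18 = 864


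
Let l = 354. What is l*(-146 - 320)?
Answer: -164964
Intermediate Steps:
l*(-146 - 320) = 354*(-146 - 320) = 354*(-466) = -164964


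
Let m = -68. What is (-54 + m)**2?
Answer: 14884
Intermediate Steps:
(-54 + m)**2 = (-54 - 68)**2 = (-122)**2 = 14884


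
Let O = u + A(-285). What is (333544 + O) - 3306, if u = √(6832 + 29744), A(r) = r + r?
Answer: 329668 + 12*√254 ≈ 3.2986e+5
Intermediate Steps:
A(r) = 2*r
u = 12*√254 (u = √36576 = 12*√254 ≈ 191.25)
O = -570 + 12*√254 (O = 12*√254 + 2*(-285) = 12*√254 - 570 = -570 + 12*√254 ≈ -378.75)
(333544 + O) - 3306 = (333544 + (-570 + 12*√254)) - 3306 = (332974 + 12*√254) - 3306 = 329668 + 12*√254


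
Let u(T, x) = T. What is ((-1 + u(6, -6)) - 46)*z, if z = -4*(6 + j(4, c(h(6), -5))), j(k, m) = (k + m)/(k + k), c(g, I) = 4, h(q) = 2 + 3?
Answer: 1148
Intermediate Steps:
h(q) = 5
j(k, m) = (k + m)/(2*k) (j(k, m) = (k + m)/((2*k)) = (k + m)*(1/(2*k)) = (k + m)/(2*k))
z = -28 (z = -4*(6 + (½)*(4 + 4)/4) = -4*(6 + (½)*(¼)*8) = -4*(6 + 1) = -4*7 = -28)
((-1 + u(6, -6)) - 46)*z = ((-1 + 6) - 46)*(-28) = (5 - 46)*(-28) = -41*(-28) = 1148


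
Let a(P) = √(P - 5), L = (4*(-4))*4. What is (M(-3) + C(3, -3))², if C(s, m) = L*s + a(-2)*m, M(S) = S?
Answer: 37962 + 1170*I*√7 ≈ 37962.0 + 3095.5*I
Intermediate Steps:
L = -64 (L = -16*4 = -64)
a(P) = √(-5 + P)
C(s, m) = -64*s + I*m*√7 (C(s, m) = -64*s + √(-5 - 2)*m = -64*s + √(-7)*m = -64*s + (I*√7)*m = -64*s + I*m*√7)
(M(-3) + C(3, -3))² = (-3 + (-64*3 + I*(-3)*√7))² = (-3 + (-192 - 3*I*√7))² = (-195 - 3*I*√7)²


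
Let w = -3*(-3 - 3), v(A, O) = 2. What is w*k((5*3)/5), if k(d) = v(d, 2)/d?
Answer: 12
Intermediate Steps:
k(d) = 2/d
w = 18 (w = -3*(-6) = 18)
w*k((5*3)/5) = 18*(2/(((5*3)/5))) = 18*(2/((15*(⅕)))) = 18*(2/3) = 18*(2*(⅓)) = 18*(⅔) = 12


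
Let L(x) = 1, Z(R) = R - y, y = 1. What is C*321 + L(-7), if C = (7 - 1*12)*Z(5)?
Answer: -6419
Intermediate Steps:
Z(R) = -1 + R (Z(R) = R - 1*1 = R - 1 = -1 + R)
C = -20 (C = (7 - 1*12)*(-1 + 5) = (7 - 12)*4 = -5*4 = -20)
C*321 + L(-7) = -20*321 + 1 = -6420 + 1 = -6419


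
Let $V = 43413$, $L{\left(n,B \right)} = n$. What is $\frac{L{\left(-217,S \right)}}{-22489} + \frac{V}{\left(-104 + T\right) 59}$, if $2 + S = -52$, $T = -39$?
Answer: $- \frac{974484128}{189739693} \approx -5.1359$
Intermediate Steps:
$S = -54$ ($S = -2 - 52 = -54$)
$\frac{L{\left(-217,S \right)}}{-22489} + \frac{V}{\left(-104 + T\right) 59} = - \frac{217}{-22489} + \frac{43413}{\left(-104 - 39\right) 59} = \left(-217\right) \left(- \frac{1}{22489}\right) + \frac{43413}{\left(-143\right) 59} = \frac{217}{22489} + \frac{43413}{-8437} = \frac{217}{22489} + 43413 \left(- \frac{1}{8437}\right) = \frac{217}{22489} - \frac{43413}{8437} = - \frac{974484128}{189739693}$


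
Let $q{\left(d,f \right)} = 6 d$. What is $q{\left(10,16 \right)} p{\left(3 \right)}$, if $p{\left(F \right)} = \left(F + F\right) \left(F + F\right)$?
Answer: $2160$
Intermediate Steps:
$p{\left(F \right)} = 4 F^{2}$ ($p{\left(F \right)} = 2 F 2 F = 4 F^{2}$)
$q{\left(10,16 \right)} p{\left(3 \right)} = 6 \cdot 10 \cdot 4 \cdot 3^{2} = 60 \cdot 4 \cdot 9 = 60 \cdot 36 = 2160$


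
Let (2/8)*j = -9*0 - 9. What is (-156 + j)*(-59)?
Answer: 11328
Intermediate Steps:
j = -36 (j = 4*(-9*0 - 9) = 4*(0 - 9) = 4*(-9) = -36)
(-156 + j)*(-59) = (-156 - 36)*(-59) = -192*(-59) = 11328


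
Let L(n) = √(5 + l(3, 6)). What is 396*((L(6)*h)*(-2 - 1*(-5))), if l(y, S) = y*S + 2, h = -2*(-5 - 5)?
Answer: 118800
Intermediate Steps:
h = 20 (h = -2*(-10) = 20)
l(y, S) = 2 + S*y (l(y, S) = S*y + 2 = 2 + S*y)
L(n) = 5 (L(n) = √(5 + (2 + 6*3)) = √(5 + (2 + 18)) = √(5 + 20) = √25 = 5)
396*((L(6)*h)*(-2 - 1*(-5))) = 396*((5*20)*(-2 - 1*(-5))) = 396*(100*(-2 + 5)) = 396*(100*3) = 396*300 = 118800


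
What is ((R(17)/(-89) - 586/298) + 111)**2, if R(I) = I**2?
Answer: 1967940425889/175854121 ≈ 11191.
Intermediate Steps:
((R(17)/(-89) - 586/298) + 111)**2 = ((17**2/(-89) - 586/298) + 111)**2 = ((289*(-1/89) - 586*1/298) + 111)**2 = ((-289/89 - 293/149) + 111)**2 = (-69138/13261 + 111)**2 = (1402833/13261)**2 = 1967940425889/175854121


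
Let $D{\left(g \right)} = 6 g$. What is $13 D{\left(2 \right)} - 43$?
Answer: $113$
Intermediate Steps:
$13 D{\left(2 \right)} - 43 = 13 \cdot 6 \cdot 2 - 43 = 13 \cdot 12 - 43 = 156 - 43 = 113$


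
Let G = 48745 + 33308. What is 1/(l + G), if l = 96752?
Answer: 1/178805 ≈ 5.5927e-6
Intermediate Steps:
G = 82053
1/(l + G) = 1/(96752 + 82053) = 1/178805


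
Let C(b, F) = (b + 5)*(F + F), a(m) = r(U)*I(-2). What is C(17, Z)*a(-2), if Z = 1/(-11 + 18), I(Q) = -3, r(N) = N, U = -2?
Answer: 264/7 ≈ 37.714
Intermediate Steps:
Z = ⅐ (Z = 1/7 = ⅐ ≈ 0.14286)
a(m) = 6 (a(m) = -2*(-3) = 6)
C(b, F) = 2*F*(5 + b) (C(b, F) = (5 + b)*(2*F) = 2*F*(5 + b))
C(17, Z)*a(-2) = (2*(⅐)*(5 + 17))*6 = (2*(⅐)*22)*6 = (44/7)*6 = 264/7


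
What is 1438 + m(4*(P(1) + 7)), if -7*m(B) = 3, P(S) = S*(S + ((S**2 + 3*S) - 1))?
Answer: 10063/7 ≈ 1437.6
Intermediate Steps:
P(S) = S*(-1 + S**2 + 4*S) (P(S) = S*(S + (-1 + S**2 + 3*S)) = S*(-1 + S**2 + 4*S))
m(B) = -3/7 (m(B) = -1/7*3 = -3/7)
1438 + m(4*(P(1) + 7)) = 1438 - 3/7 = 10063/7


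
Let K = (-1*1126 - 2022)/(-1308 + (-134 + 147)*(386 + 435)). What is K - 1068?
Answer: -10004968/9365 ≈ -1068.3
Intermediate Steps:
K = -3148/9365 (K = (-1126 - 2022)/(-1308 + 13*821) = -3148/(-1308 + 10673) = -3148/9365 ≈ -0.33615)
K - 1068 = -3148/9365 - 1068 = -10004968/9365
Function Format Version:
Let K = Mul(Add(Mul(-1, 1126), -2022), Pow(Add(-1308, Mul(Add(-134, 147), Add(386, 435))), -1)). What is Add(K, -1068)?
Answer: Rational(-10004968, 9365) ≈ -1068.3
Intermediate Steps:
K = Rational(-3148, 9365) (K = Mul(Add(-1126, -2022), Pow(Add(-1308, Mul(13, 821)), -1)) = Mul(-3148, Pow(Add(-1308, 10673), -1)) = Mul(-3148, Pow(9365, -1)) = Mul(-3148, Rational(1, 9365)) = Rational(-3148, 9365) ≈ -0.33615)
Add(K, -1068) = Add(Rational(-3148, 9365), -1068) = Rational(-10004968, 9365)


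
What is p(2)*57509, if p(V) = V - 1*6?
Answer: -230036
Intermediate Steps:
p(V) = -6 + V (p(V) = V - 6 = -6 + V)
p(2)*57509 = (-6 + 2)*57509 = -4*57509 = -230036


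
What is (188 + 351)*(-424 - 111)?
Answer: -288365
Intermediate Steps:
(188 + 351)*(-424 - 111) = 539*(-535) = -288365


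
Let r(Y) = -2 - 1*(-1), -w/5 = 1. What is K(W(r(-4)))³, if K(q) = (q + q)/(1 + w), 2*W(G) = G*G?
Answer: -1/64 ≈ -0.015625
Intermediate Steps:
w = -5 (w = -5*1 = -5)
r(Y) = -1 (r(Y) = -2 + 1 = -1)
W(G) = G²/2 (W(G) = (G*G)/2 = G²/2)
K(q) = -q/2 (K(q) = (q + q)/(1 - 5) = (2*q)/(-4) = (2*q)*(-¼) = -q/2)
K(W(r(-4)))³ = (-(-1)²/4)³ = (-1/4)³ = (-½*½)³ = (-¼)³ = -1/64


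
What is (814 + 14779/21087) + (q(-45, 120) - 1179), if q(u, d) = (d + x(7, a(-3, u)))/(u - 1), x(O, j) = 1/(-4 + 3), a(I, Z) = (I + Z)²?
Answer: -355880249/970002 ≈ -366.89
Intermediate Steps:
x(O, j) = -1 (x(O, j) = 1/(-1) = -1)
q(u, d) = (-1 + d)/(-1 + u) (q(u, d) = (d - 1)/(u - 1) = (-1 + d)/(-1 + u))
(814 + 14779/21087) + (q(-45, 120) - 1179) = (814 + 14779/21087) + ((-1 + 120)/(-1 - 45) - 1179) = (814 + 14779*(1/21087)) + (119/(-46) - 1179) = (814 + 14779/21087) + (-1/46*119 - 1179) = 17179597/21087 + (-119/46 - 1179) = 17179597/21087 - 54353/46 = -355880249/970002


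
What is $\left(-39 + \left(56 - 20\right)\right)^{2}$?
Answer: $9$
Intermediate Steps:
$\left(-39 + \left(56 - 20\right)\right)^{2} = \left(-39 + 36\right)^{2} = \left(-3\right)^{2} = 9$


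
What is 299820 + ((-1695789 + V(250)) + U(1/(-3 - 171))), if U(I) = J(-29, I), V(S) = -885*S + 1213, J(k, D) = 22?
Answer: -1615984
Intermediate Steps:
V(S) = 1213 - 885*S
U(I) = 22
299820 + ((-1695789 + V(250)) + U(1/(-3 - 171))) = 299820 + ((-1695789 + (1213 - 885*250)) + 22) = 299820 + ((-1695789 + (1213 - 221250)) + 22) = 299820 + ((-1695789 - 220037) + 22) = 299820 + (-1915826 + 22) = 299820 - 1915804 = -1615984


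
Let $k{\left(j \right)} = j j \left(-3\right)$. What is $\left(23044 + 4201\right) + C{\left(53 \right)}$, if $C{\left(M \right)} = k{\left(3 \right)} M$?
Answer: $25814$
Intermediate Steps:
$k{\left(j \right)} = - 3 j^{2}$ ($k{\left(j \right)} = j^{2} \left(-3\right) = - 3 j^{2}$)
$C{\left(M \right)} = - 27 M$ ($C{\left(M \right)} = - 3 \cdot 3^{2} M = \left(-3\right) 9 M = - 27 M$)
$\left(23044 + 4201\right) + C{\left(53 \right)} = \left(23044 + 4201\right) - 1431 = 27245 - 1431 = 25814$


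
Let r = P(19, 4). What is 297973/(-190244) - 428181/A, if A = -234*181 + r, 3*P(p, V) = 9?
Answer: 22946470547/2685674548 ≈ 8.5440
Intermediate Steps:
P(p, V) = 3 (P(p, V) = (⅓)*9 = 3)
r = 3
A = -42351 (A = -234*181 + 3 = -42354 + 3 = -42351)
297973/(-190244) - 428181/A = 297973/(-190244) - 428181/(-42351) = 297973*(-1/190244) - 428181*(-1/42351) = -297973/190244 + 142727/14117 = 22946470547/2685674548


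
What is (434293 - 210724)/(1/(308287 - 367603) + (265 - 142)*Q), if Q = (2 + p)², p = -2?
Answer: -13261218804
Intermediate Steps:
Q = 0 (Q = (2 - 2)² = 0² = 0)
(434293 - 210724)/(1/(308287 - 367603) + (265 - 142)*Q) = (434293 - 210724)/(1/(308287 - 367603) + (265 - 142)*0) = 223569/(1/(-59316) + 123*0) = 223569/(-1/59316 + 0) = 223569/(-1/59316) = 223569*(-59316) = -13261218804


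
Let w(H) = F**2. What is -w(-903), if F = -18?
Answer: -324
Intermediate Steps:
w(H) = 324 (w(H) = (-18)**2 = 324)
-w(-903) = -1*324 = -324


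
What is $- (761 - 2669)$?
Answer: $1908$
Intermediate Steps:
$- (761 - 2669) = \left(-1\right) \left(-1908\right) = 1908$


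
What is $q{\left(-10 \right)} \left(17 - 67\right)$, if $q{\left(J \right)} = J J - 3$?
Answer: $-4850$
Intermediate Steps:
$q{\left(J \right)} = -3 + J^{2}$ ($q{\left(J \right)} = J^{2} - 3 = -3 + J^{2}$)
$q{\left(-10 \right)} \left(17 - 67\right) = \left(-3 + \left(-10\right)^{2}\right) \left(17 - 67\right) = \left(-3 + 100\right) \left(-50\right) = 97 \left(-50\right) = -4850$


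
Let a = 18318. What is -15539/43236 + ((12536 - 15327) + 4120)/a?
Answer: -37863793/131999508 ≈ -0.28685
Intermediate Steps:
-15539/43236 + ((12536 - 15327) + 4120)/a = -15539/43236 + ((12536 - 15327) + 4120)/18318 = -15539*1/43236 + (-2791 + 4120)*(1/18318) = -15539/43236 + 1329*(1/18318) = -15539/43236 + 443/6106 = -37863793/131999508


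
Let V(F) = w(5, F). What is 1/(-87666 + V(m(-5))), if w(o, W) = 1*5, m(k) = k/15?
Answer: -1/87661 ≈ -1.1408e-5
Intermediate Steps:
m(k) = k/15 (m(k) = k*(1/15) = k/15)
w(o, W) = 5
V(F) = 5
1/(-87666 + V(m(-5))) = 1/(-87666 + 5) = 1/(-87661) = -1/87661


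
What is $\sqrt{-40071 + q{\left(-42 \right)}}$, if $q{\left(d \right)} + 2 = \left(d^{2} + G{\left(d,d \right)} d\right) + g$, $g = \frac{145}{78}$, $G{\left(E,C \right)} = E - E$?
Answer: $\frac{i \sqrt{233060646}}{78} \approx 195.72 i$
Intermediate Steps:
$G{\left(E,C \right)} = 0$
$g = \frac{145}{78}$ ($g = 145 \cdot \frac{1}{78} = \frac{145}{78} \approx 1.859$)
$q{\left(d \right)} = - \frac{11}{78} + d^{2}$ ($q{\left(d \right)} = -2 + \left(\left(d^{2} + 0 d\right) + \frac{145}{78}\right) = -2 + \left(\left(d^{2} + 0\right) + \frac{145}{78}\right) = -2 + \left(d^{2} + \frac{145}{78}\right) = -2 + \left(\frac{145}{78} + d^{2}\right) = - \frac{11}{78} + d^{2}$)
$\sqrt{-40071 + q{\left(-42 \right)}} = \sqrt{-40071 - \left(\frac{11}{78} - \left(-42\right)^{2}\right)} = \sqrt{-40071 + \left(- \frac{11}{78} + 1764\right)} = \sqrt{-40071 + \frac{137581}{78}} = \sqrt{- \frac{2987957}{78}} = \frac{i \sqrt{233060646}}{78}$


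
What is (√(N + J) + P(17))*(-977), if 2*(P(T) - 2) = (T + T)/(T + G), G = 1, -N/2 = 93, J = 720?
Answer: -51781/18 - 977*√534 ≈ -25454.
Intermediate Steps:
N = -186 (N = -2*93 = -186)
P(T) = 2 + T/(1 + T) (P(T) = 2 + ((T + T)/(T + 1))/2 = 2 + ((2*T)/(1 + T))/2 = 2 + (2*T/(1 + T))/2 = 2 + T/(1 + T))
(√(N + J) + P(17))*(-977) = (√(-186 + 720) + (2 + 3*17)/(1 + 17))*(-977) = (√534 + (2 + 51)/18)*(-977) = (√534 + (1/18)*53)*(-977) = (√534 + 53/18)*(-977) = (53/18 + √534)*(-977) = -51781/18 - 977*√534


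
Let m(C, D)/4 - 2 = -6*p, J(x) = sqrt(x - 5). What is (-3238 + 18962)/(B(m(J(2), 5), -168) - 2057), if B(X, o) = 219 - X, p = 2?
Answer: -7862/899 ≈ -8.7453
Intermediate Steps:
J(x) = sqrt(-5 + x)
m(C, D) = -40 (m(C, D) = 8 + 4*(-6*2) = 8 + 4*(-12) = 8 - 48 = -40)
(-3238 + 18962)/(B(m(J(2), 5), -168) - 2057) = (-3238 + 18962)/((219 - 1*(-40)) - 2057) = 15724/((219 + 40) - 2057) = 15724/(259 - 2057) = 15724/(-1798) = 15724*(-1/1798) = -7862/899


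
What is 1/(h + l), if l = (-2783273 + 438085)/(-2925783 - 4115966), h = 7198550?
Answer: 7041749/50690384609138 ≈ 1.3892e-7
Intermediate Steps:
l = 2345188/7041749 (l = -2345188/(-7041749) = -2345188*(-1/7041749) = 2345188/7041749 ≈ 0.33304)
1/(h + l) = 1/(7198550 + 2345188/7041749) = 1/(50690384609138/7041749) = 7041749/50690384609138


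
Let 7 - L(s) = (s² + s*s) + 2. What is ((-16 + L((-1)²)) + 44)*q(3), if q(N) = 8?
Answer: 248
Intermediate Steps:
L(s) = 5 - 2*s² (L(s) = 7 - ((s² + s*s) + 2) = 7 - ((s² + s²) + 2) = 7 - (2*s² + 2) = 7 - (2 + 2*s²) = 7 + (-2 - 2*s²) = 5 - 2*s²)
((-16 + L((-1)²)) + 44)*q(3) = ((-16 + (5 - 2*((-1)²)²)) + 44)*8 = ((-16 + (5 - 2*1²)) + 44)*8 = ((-16 + (5 - 2*1)) + 44)*8 = ((-16 + (5 - 2)) + 44)*8 = ((-16 + 3) + 44)*8 = (-13 + 44)*8 = 31*8 = 248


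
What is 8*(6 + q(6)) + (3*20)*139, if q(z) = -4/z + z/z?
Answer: 25172/3 ≈ 8390.7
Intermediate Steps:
q(z) = 1 - 4/z (q(z) = -4/z + 1 = 1 - 4/z)
8*(6 + q(6)) + (3*20)*139 = 8*(6 + (-4 + 6)/6) + (3*20)*139 = 8*(6 + (⅙)*2) + 60*139 = 8*(6 + ⅓) + 8340 = 8*(19/3) + 8340 = 152/3 + 8340 = 25172/3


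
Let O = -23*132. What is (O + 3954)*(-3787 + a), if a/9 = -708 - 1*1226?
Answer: -19455174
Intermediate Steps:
O = -3036
a = -17406 (a = 9*(-708 - 1*1226) = 9*(-708 - 1226) = 9*(-1934) = -17406)
(O + 3954)*(-3787 + a) = (-3036 + 3954)*(-3787 - 17406) = 918*(-21193) = -19455174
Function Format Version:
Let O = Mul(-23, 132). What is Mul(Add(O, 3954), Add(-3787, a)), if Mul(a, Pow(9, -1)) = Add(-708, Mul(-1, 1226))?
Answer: -19455174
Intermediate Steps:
O = -3036
a = -17406 (a = Mul(9, Add(-708, Mul(-1, 1226))) = Mul(9, Add(-708, -1226)) = Mul(9, -1934) = -17406)
Mul(Add(O, 3954), Add(-3787, a)) = Mul(Add(-3036, 3954), Add(-3787, -17406)) = Mul(918, -21193) = -19455174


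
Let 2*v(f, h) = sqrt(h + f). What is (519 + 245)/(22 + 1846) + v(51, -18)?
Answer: 191/467 + sqrt(33)/2 ≈ 3.2813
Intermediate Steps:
v(f, h) = sqrt(f + h)/2 (v(f, h) = sqrt(h + f)/2 = sqrt(f + h)/2)
(519 + 245)/(22 + 1846) + v(51, -18) = (519 + 245)/(22 + 1846) + sqrt(51 - 18)/2 = 764/1868 + sqrt(33)/2 = 764*(1/1868) + sqrt(33)/2 = 191/467 + sqrt(33)/2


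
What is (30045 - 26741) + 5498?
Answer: 8802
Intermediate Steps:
(30045 - 26741) + 5498 = 3304 + 5498 = 8802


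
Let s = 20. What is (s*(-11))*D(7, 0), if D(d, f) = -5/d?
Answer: 1100/7 ≈ 157.14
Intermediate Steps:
(s*(-11))*D(7, 0) = (20*(-11))*(-5/7) = -(-1100)/7 = -220*(-5/7) = 1100/7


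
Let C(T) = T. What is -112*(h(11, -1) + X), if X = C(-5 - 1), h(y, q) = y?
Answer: -560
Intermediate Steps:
X = -6 (X = -5 - 1 = -6)
-112*(h(11, -1) + X) = -112*(11 - 6) = -112*5 = -560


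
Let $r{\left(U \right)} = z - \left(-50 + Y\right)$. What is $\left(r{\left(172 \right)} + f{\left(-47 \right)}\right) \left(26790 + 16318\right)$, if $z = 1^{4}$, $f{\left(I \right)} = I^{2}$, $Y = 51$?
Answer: $95225572$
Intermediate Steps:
$z = 1$
$r{\left(U \right)} = 0$ ($r{\left(U \right)} = 1 + \left(50 - 51\right) = 1 - 1 = 0$)
$\left(r{\left(172 \right)} + f{\left(-47 \right)}\right) \left(26790 + 16318\right) = \left(0 + \left(-47\right)^{2}\right) \left(26790 + 16318\right) = \left(0 + 2209\right) 43108 = 2209 \cdot 43108 = 95225572$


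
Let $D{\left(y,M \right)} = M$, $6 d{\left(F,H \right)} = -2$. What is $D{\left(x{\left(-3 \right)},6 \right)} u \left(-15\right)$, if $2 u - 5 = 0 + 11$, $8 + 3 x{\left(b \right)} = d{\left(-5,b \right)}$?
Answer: $-720$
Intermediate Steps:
$d{\left(F,H \right)} = - \frac{1}{3}$ ($d{\left(F,H \right)} = \frac{1}{6} \left(-2\right) = - \frac{1}{3}$)
$x{\left(b \right)} = - \frac{25}{9}$ ($x{\left(b \right)} = - \frac{8}{3} + \frac{1}{3} \left(- \frac{1}{3}\right) = - \frac{8}{3} - \frac{1}{9} = - \frac{25}{9}$)
$u = 8$ ($u = \frac{5}{2} + \frac{0 + 11}{2} = \frac{5}{2} + \frac{1}{2} \cdot 11 = \frac{5}{2} + \frac{11}{2} = 8$)
$D{\left(x{\left(-3 \right)},6 \right)} u \left(-15\right) = 6 \cdot 8 \left(-15\right) = 48 \left(-15\right) = -720$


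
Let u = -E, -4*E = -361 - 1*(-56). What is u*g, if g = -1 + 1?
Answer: 0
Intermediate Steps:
g = 0
E = 305/4 (E = -(-361 - 1*(-56))/4 = -(-361 + 56)/4 = -¼*(-305) = 305/4 ≈ 76.250)
u = -305/4 (u = -1*305/4 = -305/4 ≈ -76.250)
u*g = -305/4*0 = 0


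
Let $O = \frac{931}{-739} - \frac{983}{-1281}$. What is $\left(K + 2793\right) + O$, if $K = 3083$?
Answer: $\frac{5562102110}{946659} \approx 5875.5$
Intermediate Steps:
$O = - \frac{466174}{946659}$ ($O = 931 \left(- \frac{1}{739}\right) - - \frac{983}{1281} = - \frac{931}{739} + \frac{983}{1281} = - \frac{466174}{946659} \approx -0.49244$)
$\left(K + 2793\right) + O = \left(3083 + 2793\right) - \frac{466174}{946659} = 5876 - \frac{466174}{946659} = \frac{5562102110}{946659}$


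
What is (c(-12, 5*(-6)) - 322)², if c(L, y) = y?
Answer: 123904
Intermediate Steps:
(c(-12, 5*(-6)) - 322)² = (5*(-6) - 322)² = (-30 - 322)² = (-352)² = 123904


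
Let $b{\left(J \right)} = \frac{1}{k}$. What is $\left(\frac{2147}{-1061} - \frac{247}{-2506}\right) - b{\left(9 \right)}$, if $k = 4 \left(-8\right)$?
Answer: $- \frac{80563607}{42541856} \approx -1.8937$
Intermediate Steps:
$k = -32$
$b{\left(J \right)} = - \frac{1}{32}$ ($b{\left(J \right)} = \frac{1}{-32} = - \frac{1}{32}$)
$\left(\frac{2147}{-1061} - \frac{247}{-2506}\right) - b{\left(9 \right)} = \left(\frac{2147}{-1061} - \frac{247}{-2506}\right) - - \frac{1}{32} = \left(2147 \left(- \frac{1}{1061}\right) - - \frac{247}{2506}\right) + \frac{1}{32} = \left(- \frac{2147}{1061} + \frac{247}{2506}\right) + \frac{1}{32} = - \frac{5118315}{2658866} + \frac{1}{32} = - \frac{80563607}{42541856}$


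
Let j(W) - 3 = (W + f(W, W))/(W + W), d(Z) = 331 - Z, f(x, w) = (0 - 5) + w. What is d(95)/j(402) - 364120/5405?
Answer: -28724600/3471091 ≈ -8.2754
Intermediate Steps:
f(x, w) = -5 + w
j(W) = 3 + (-5 + 2*W)/(2*W) (j(W) = 3 + (W + (-5 + W))/(W + W) = 3 + (-5 + 2*W)/((2*W)) = 3 + (-5 + 2*W)*(1/(2*W)) = 3 + (-5 + 2*W)/(2*W))
d(95)/j(402) - 364120/5405 = (331 - 1*95)/(4 - 5/2/402) - 364120/5405 = (331 - 95)/(4 - 5/2*1/402) - 364120*1/5405 = 236/(4 - 5/804) - 72824/1081 = 236/(3211/804) - 72824/1081 = 236*(804/3211) - 72824/1081 = 189744/3211 - 72824/1081 = -28724600/3471091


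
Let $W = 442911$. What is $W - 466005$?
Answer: $-23094$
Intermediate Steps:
$W - 466005 = 442911 - 466005 = -23094$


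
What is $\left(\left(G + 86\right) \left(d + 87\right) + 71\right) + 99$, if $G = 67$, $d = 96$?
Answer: $28169$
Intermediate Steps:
$\left(\left(G + 86\right) \left(d + 87\right) + 71\right) + 99 = \left(\left(67 + 86\right) \left(96 + 87\right) + 71\right) + 99 = \left(153 \cdot 183 + 71\right) + 99 = \left(27999 + 71\right) + 99 = 28070 + 99 = 28169$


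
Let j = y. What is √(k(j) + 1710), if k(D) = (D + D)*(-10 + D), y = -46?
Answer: √6862 ≈ 82.837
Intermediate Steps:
j = -46
k(D) = 2*D*(-10 + D) (k(D) = (2*D)*(-10 + D) = 2*D*(-10 + D))
√(k(j) + 1710) = √(2*(-46)*(-10 - 46) + 1710) = √(2*(-46)*(-56) + 1710) = √(5152 + 1710) = √6862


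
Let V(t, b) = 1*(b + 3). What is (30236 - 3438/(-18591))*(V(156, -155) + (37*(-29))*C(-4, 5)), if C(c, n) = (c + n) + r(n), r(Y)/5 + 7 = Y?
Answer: 1780986429190/6197 ≈ 2.8739e+8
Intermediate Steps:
V(t, b) = 3 + b (V(t, b) = 1*(3 + b) = 3 + b)
r(Y) = -35 + 5*Y
C(c, n) = -35 + c + 6*n (C(c, n) = (c + n) + (-35 + 5*n) = -35 + c + 6*n)
(30236 - 3438/(-18591))*(V(156, -155) + (37*(-29))*C(-4, 5)) = (30236 - 3438/(-18591))*((3 - 155) + (37*(-29))*(-35 - 4 + 6*5)) = (30236 - 3438*(-1/18591))*(-152 - 1073*(-35 - 4 + 30)) = (30236 + 1146/6197)*(-152 - 1073*(-9)) = 187373638*(-152 + 9657)/6197 = (187373638/6197)*9505 = 1780986429190/6197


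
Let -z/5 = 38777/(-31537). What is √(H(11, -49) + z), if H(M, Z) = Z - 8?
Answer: 2*I*√12644160947/31537 ≈ 7.1311*I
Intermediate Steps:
H(M, Z) = -8 + Z
z = 193885/31537 (z = -193885/(-31537) = -193885*(-1)/31537 = -5*(-38777/31537) = 193885/31537 ≈ 6.1479)
√(H(11, -49) + z) = √((-8 - 49) + 193885/31537) = √(-57 + 193885/31537) = √(-1603724/31537) = 2*I*√12644160947/31537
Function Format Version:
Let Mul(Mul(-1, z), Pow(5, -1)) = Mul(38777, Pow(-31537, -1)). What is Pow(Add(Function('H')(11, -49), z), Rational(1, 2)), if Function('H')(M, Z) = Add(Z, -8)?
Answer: Mul(Rational(2, 31537), I, Pow(12644160947, Rational(1, 2))) ≈ Mul(7.1311, I)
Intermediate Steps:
Function('H')(M, Z) = Add(-8, Z)
z = Rational(193885, 31537) (z = Mul(-5, Mul(38777, Pow(-31537, -1))) = Mul(-5, Mul(38777, Rational(-1, 31537))) = Mul(-5, Rational(-38777, 31537)) = Rational(193885, 31537) ≈ 6.1479)
Pow(Add(Function('H')(11, -49), z), Rational(1, 2)) = Pow(Add(Add(-8, -49), Rational(193885, 31537)), Rational(1, 2)) = Pow(Add(-57, Rational(193885, 31537)), Rational(1, 2)) = Pow(Rational(-1603724, 31537), Rational(1, 2)) = Mul(Rational(2, 31537), I, Pow(12644160947, Rational(1, 2)))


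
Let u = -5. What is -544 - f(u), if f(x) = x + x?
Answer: -534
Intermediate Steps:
f(x) = 2*x
-544 - f(u) = -544 - 2*(-5) = -544 - 1*(-10) = -544 + 10 = -534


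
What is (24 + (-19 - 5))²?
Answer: 0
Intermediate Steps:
(24 + (-19 - 5))² = (24 - 24)² = 0² = 0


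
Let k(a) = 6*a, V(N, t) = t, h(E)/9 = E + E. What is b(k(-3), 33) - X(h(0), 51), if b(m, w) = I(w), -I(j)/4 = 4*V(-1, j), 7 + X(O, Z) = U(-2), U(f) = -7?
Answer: -514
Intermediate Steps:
h(E) = 18*E (h(E) = 9*(E + E) = 9*(2*E) = 18*E)
X(O, Z) = -14 (X(O, Z) = -7 - 7 = -14)
I(j) = -16*j
b(m, w) = -16*w
b(k(-3), 33) - X(h(0), 51) = -16*33 - 1*(-14) = -528 + 14 = -514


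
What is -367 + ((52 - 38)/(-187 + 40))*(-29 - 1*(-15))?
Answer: -1097/3 ≈ -365.67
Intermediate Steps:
-367 + ((52 - 38)/(-187 + 40))*(-29 - 1*(-15)) = -367 + (14/(-147))*(-29 + 15) = -367 + (14*(-1/147))*(-14) = -367 - 2/21*(-14) = -367 + 4/3 = -1097/3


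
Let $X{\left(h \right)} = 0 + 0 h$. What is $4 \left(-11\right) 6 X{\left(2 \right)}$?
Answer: $0$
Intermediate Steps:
$X{\left(h \right)} = 0$ ($X{\left(h \right)} = 0 + 0 = 0$)
$4 \left(-11\right) 6 X{\left(2 \right)} = 4 \left(-11\right) 6 \cdot 0 = \left(-44\right) 0 = 0$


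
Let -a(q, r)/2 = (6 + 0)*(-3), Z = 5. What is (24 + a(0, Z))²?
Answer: 3600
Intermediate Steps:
a(q, r) = 36 (a(q, r) = -2*(6 + 0)*(-3) = -12*(-3) = -2*(-18) = 36)
(24 + a(0, Z))² = (24 + 36)² = 60² = 3600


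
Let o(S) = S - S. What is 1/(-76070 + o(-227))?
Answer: -1/76070 ≈ -1.3146e-5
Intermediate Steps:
o(S) = 0
1/(-76070 + o(-227)) = 1/(-76070 + 0) = 1/(-76070) = -1/76070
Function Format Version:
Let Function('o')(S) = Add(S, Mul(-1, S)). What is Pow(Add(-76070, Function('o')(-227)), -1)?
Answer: Rational(-1, 76070) ≈ -1.3146e-5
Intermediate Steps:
Function('o')(S) = 0
Pow(Add(-76070, Function('o')(-227)), -1) = Pow(Add(-76070, 0), -1) = Pow(-76070, -1) = Rational(-1, 76070)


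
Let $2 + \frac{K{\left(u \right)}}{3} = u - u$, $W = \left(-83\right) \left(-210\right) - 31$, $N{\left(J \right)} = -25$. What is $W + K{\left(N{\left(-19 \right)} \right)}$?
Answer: $17393$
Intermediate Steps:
$W = 17399$ ($W = 17430 - 31 = 17399$)
$K{\left(u \right)} = -6$ ($K{\left(u \right)} = -6 + 3 \left(u - u\right) = -6 + 3 \cdot 0 = -6 + 0 = -6$)
$W + K{\left(N{\left(-19 \right)} \right)} = 17399 - 6 = 17393$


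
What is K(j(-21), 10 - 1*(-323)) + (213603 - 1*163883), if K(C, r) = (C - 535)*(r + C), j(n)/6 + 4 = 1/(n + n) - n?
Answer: -6793128/49 ≈ -1.3864e+5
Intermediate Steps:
j(n) = -24 - 6*n + 3/n (j(n) = -24 + 6*(1/(n + n) - n) = -24 + 6*(1/(2*n) - n) = -24 + (-6*n + 3/n) = -24 - 6*n + 3/n)
K(C, r) = (-535 + C)*(C + r)
K(j(-21), 10 - 1*(-323)) + (213603 - 1*163883) = ((-24 - 6*(-21) + 3/(-21))² - 535*(-24 - 6*(-21) + 3/(-21)) - 535*(10 - 1*(-323)) + (-24 - 6*(-21) + 3/(-21))*(10 - 1*(-323))) + (213603 - 1*163883) = ((-24 + 126 + 3*(-1/21))² - 535*(-24 + 126 + 3*(-1/21)) - 535*(10 + 323) + (-24 + 126 + 3*(-1/21))*(10 + 323)) + (213603 - 163883) = ((-24 + 126 - ⅐)² - 535*(-24 + 126 - ⅐) - 535*333 + (-24 + 126 - ⅐)*333) + 49720 = ((713/7)² - 535*713/7 - 178155 + (713/7)*333) + 49720 = (508369/49 - 381455/7 - 178155 + 237429/7) + 49720 = -9229408/49 + 49720 = -6793128/49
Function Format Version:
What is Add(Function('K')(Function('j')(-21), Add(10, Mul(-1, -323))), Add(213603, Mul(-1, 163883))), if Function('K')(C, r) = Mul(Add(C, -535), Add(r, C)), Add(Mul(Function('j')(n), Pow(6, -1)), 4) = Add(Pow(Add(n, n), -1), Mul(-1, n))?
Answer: Rational(-6793128, 49) ≈ -1.3864e+5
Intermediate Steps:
Function('j')(n) = Add(-24, Mul(-6, n), Mul(3, Pow(n, -1))) (Function('j')(n) = Add(-24, Mul(6, Add(Pow(Add(n, n), -1), Mul(-1, n)))) = Add(-24, Mul(6, Add(Pow(Mul(2, n), -1), Mul(-1, n)))) = Add(-24, Mul(6, Add(Mul(Rational(1, 2), Pow(n, -1)), Mul(-1, n)))) = Add(-24, Add(Mul(-6, n), Mul(3, Pow(n, -1)))) = Add(-24, Mul(-6, n), Mul(3, Pow(n, -1))))
Function('K')(C, r) = Mul(Add(-535, C), Add(C, r))
Add(Function('K')(Function('j')(-21), Add(10, Mul(-1, -323))), Add(213603, Mul(-1, 163883))) = Add(Add(Pow(Add(-24, Mul(-6, -21), Mul(3, Pow(-21, -1))), 2), Mul(-535, Add(-24, Mul(-6, -21), Mul(3, Pow(-21, -1)))), Mul(-535, Add(10, Mul(-1, -323))), Mul(Add(-24, Mul(-6, -21), Mul(3, Pow(-21, -1))), Add(10, Mul(-1, -323)))), Add(213603, Mul(-1, 163883))) = Add(Add(Pow(Add(-24, 126, Mul(3, Rational(-1, 21))), 2), Mul(-535, Add(-24, 126, Mul(3, Rational(-1, 21)))), Mul(-535, Add(10, 323)), Mul(Add(-24, 126, Mul(3, Rational(-1, 21))), Add(10, 323))), Add(213603, -163883)) = Add(Add(Pow(Add(-24, 126, Rational(-1, 7)), 2), Mul(-535, Add(-24, 126, Rational(-1, 7))), Mul(-535, 333), Mul(Add(-24, 126, Rational(-1, 7)), 333)), 49720) = Add(Add(Pow(Rational(713, 7), 2), Mul(-535, Rational(713, 7)), -178155, Mul(Rational(713, 7), 333)), 49720) = Add(Add(Rational(508369, 49), Rational(-381455, 7), -178155, Rational(237429, 7)), 49720) = Add(Rational(-9229408, 49), 49720) = Rational(-6793128, 49)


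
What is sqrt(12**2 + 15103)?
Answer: sqrt(15247) ≈ 123.48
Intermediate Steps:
sqrt(12**2 + 15103) = sqrt(144 + 15103) = sqrt(15247)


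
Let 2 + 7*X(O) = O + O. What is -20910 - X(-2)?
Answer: -146364/7 ≈ -20909.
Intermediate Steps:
X(O) = -2/7 + 2*O/7 (X(O) = -2/7 + (O + O)/7 = -2/7 + (2*O)/7 = -2/7 + 2*O/7)
-20910 - X(-2) = -20910 - (-2/7 + (2/7)*(-2)) = -20910 - (-2/7 - 4/7) = -20910 - 1*(-6/7) = -20910 + 6/7 = -146364/7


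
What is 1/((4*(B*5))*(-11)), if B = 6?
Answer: -1/1320 ≈ -0.00075758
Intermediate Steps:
1/((4*(B*5))*(-11)) = 1/((4*(6*5))*(-11)) = 1/((4*30)*(-11)) = 1/(120*(-11)) = 1/(-1320) = -1/1320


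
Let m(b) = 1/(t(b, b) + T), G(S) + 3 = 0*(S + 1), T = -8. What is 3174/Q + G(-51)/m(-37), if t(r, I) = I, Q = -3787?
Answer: 508071/3787 ≈ 134.16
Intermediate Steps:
G(S) = -3 (G(S) = -3 + 0*(S + 1) = -3 + 0*(1 + S) = -3 + 0 = -3)
m(b) = 1/(-8 + b) (m(b) = 1/(b - 8) = 1/(-8 + b))
3174/Q + G(-51)/m(-37) = 3174/(-3787) - 3/(1/(-8 - 37)) = 3174*(-1/3787) - 3/(1/(-45)) = -3174/3787 - 3/(-1/45) = -3174/3787 - 3*(-45) = -3174/3787 + 135 = 508071/3787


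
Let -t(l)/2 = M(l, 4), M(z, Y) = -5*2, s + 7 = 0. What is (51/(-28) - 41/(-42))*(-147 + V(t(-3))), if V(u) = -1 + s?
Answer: 11005/84 ≈ 131.01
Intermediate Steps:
s = -7 (s = -7 + 0 = -7)
M(z, Y) = -10
t(l) = 20 (t(l) = -2*(-10) = 20)
V(u) = -8 (V(u) = -1 - 7 = -8)
(51/(-28) - 41/(-42))*(-147 + V(t(-3))) = (51/(-28) - 41/(-42))*(-147 - 8) = (51*(-1/28) - 41*(-1/42))*(-155) = (-51/28 + 41/42)*(-155) = -71/84*(-155) = 11005/84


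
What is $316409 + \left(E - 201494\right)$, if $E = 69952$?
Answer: $184867$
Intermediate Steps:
$316409 + \left(E - 201494\right) = 316409 + \left(69952 - 201494\right) = 316409 - 131542 = 184867$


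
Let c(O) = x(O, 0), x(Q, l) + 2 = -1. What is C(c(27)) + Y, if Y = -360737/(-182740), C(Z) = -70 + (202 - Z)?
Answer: 25030637/182740 ≈ 136.97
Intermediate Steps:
x(Q, l) = -3 (x(Q, l) = -2 - 1 = -3)
c(O) = -3
C(Z) = 132 - Z
Y = 360737/182740 (Y = -360737*(-1/182740) = 360737/182740 ≈ 1.9740)
C(c(27)) + Y = (132 - 1*(-3)) + 360737/182740 = (132 + 3) + 360737/182740 = 135 + 360737/182740 = 25030637/182740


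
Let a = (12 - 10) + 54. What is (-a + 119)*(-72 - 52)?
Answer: -7812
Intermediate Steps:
a = 56 (a = 2 + 54 = 56)
(-a + 119)*(-72 - 52) = (-1*56 + 119)*(-72 - 52) = (-56 + 119)*(-124) = 63*(-124) = -7812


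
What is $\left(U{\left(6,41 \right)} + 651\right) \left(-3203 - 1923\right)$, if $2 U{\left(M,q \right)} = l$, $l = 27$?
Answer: $-3406227$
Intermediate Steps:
$U{\left(M,q \right)} = \frac{27}{2}$ ($U{\left(M,q \right)} = \frac{1}{2} \cdot 27 = \frac{27}{2}$)
$\left(U{\left(6,41 \right)} + 651\right) \left(-3203 - 1923\right) = \left(\frac{27}{2} + 651\right) \left(-3203 - 1923\right) = \frac{1329}{2} \left(-5126\right) = -3406227$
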